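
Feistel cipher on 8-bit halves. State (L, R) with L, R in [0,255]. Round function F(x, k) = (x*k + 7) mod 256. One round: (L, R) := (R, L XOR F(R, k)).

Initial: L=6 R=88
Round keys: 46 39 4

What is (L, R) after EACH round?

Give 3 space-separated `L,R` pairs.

Answer: 88,209 209,134 134,206

Derivation:
Round 1 (k=46): L=88 R=209
Round 2 (k=39): L=209 R=134
Round 3 (k=4): L=134 R=206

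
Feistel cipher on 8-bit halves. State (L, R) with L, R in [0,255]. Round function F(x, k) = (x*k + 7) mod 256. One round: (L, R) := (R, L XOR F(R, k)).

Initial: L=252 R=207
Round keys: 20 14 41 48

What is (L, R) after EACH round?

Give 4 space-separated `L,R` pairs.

Round 1 (k=20): L=207 R=207
Round 2 (k=14): L=207 R=150
Round 3 (k=41): L=150 R=194
Round 4 (k=48): L=194 R=241

Answer: 207,207 207,150 150,194 194,241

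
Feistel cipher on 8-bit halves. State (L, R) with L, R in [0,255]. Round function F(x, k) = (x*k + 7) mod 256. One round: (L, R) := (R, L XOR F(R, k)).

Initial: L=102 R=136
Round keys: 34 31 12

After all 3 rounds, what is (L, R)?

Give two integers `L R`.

Round 1 (k=34): L=136 R=113
Round 2 (k=31): L=113 R=62
Round 3 (k=12): L=62 R=158

Answer: 62 158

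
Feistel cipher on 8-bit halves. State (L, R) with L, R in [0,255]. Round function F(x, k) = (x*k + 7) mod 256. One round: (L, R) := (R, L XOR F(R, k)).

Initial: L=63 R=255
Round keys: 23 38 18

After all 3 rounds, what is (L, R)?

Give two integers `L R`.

Answer: 62 172

Derivation:
Round 1 (k=23): L=255 R=207
Round 2 (k=38): L=207 R=62
Round 3 (k=18): L=62 R=172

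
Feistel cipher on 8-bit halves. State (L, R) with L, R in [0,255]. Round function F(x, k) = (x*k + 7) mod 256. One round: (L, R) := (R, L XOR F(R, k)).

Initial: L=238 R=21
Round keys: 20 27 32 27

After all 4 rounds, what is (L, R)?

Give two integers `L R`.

Answer: 34 198

Derivation:
Round 1 (k=20): L=21 R=69
Round 2 (k=27): L=69 R=91
Round 3 (k=32): L=91 R=34
Round 4 (k=27): L=34 R=198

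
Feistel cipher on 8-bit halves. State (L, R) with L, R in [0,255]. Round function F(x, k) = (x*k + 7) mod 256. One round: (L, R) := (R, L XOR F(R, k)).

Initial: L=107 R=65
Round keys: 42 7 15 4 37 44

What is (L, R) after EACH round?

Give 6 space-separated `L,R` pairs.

Answer: 65,218 218,188 188,209 209,247 247,107 107,156

Derivation:
Round 1 (k=42): L=65 R=218
Round 2 (k=7): L=218 R=188
Round 3 (k=15): L=188 R=209
Round 4 (k=4): L=209 R=247
Round 5 (k=37): L=247 R=107
Round 6 (k=44): L=107 R=156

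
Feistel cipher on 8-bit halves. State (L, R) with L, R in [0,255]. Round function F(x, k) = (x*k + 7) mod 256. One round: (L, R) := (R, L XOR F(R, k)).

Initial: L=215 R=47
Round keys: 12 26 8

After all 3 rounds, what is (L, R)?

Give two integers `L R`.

Round 1 (k=12): L=47 R=236
Round 2 (k=26): L=236 R=208
Round 3 (k=8): L=208 R=107

Answer: 208 107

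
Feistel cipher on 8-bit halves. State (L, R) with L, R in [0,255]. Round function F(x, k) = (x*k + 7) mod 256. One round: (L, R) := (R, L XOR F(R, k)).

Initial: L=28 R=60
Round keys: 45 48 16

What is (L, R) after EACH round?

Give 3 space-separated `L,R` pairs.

Answer: 60,143 143,235 235,56

Derivation:
Round 1 (k=45): L=60 R=143
Round 2 (k=48): L=143 R=235
Round 3 (k=16): L=235 R=56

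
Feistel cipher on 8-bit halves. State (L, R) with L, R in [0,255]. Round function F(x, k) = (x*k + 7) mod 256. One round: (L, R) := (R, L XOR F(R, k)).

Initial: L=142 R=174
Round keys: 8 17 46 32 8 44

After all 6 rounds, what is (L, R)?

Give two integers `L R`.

Answer: 29 122

Derivation:
Round 1 (k=8): L=174 R=249
Round 2 (k=17): L=249 R=62
Round 3 (k=46): L=62 R=210
Round 4 (k=32): L=210 R=121
Round 5 (k=8): L=121 R=29
Round 6 (k=44): L=29 R=122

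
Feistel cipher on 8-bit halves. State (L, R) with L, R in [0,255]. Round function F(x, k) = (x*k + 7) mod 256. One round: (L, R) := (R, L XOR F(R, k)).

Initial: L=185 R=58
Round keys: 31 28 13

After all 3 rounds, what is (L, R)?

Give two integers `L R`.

Answer: 141 132

Derivation:
Round 1 (k=31): L=58 R=180
Round 2 (k=28): L=180 R=141
Round 3 (k=13): L=141 R=132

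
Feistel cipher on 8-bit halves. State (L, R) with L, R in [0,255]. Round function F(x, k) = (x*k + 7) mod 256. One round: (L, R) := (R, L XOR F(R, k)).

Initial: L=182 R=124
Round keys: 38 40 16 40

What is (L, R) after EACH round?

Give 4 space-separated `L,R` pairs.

Answer: 124,217 217,147 147,238 238,164

Derivation:
Round 1 (k=38): L=124 R=217
Round 2 (k=40): L=217 R=147
Round 3 (k=16): L=147 R=238
Round 4 (k=40): L=238 R=164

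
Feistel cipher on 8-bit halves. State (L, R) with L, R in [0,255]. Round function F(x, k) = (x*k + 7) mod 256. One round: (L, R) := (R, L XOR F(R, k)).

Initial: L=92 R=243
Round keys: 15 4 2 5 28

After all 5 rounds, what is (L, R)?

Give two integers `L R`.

Round 1 (k=15): L=243 R=24
Round 2 (k=4): L=24 R=148
Round 3 (k=2): L=148 R=55
Round 4 (k=5): L=55 R=142
Round 5 (k=28): L=142 R=184

Answer: 142 184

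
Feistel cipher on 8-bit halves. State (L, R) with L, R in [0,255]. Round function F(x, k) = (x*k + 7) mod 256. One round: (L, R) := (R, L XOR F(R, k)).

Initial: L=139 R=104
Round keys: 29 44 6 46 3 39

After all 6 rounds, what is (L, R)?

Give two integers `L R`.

Answer: 152 29

Derivation:
Round 1 (k=29): L=104 R=68
Round 2 (k=44): L=68 R=223
Round 3 (k=6): L=223 R=5
Round 4 (k=46): L=5 R=50
Round 5 (k=3): L=50 R=152
Round 6 (k=39): L=152 R=29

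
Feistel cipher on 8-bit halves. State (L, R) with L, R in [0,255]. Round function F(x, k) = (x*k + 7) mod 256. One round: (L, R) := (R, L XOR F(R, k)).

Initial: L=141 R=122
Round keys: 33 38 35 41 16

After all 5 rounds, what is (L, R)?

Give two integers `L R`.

Round 1 (k=33): L=122 R=76
Round 2 (k=38): L=76 R=53
Round 3 (k=35): L=53 R=10
Round 4 (k=41): L=10 R=148
Round 5 (k=16): L=148 R=77

Answer: 148 77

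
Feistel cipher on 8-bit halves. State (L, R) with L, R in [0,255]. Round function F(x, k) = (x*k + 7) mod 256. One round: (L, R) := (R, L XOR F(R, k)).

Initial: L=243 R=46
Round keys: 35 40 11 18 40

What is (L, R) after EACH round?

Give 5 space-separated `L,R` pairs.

Round 1 (k=35): L=46 R=162
Round 2 (k=40): L=162 R=121
Round 3 (k=11): L=121 R=152
Round 4 (k=18): L=152 R=206
Round 5 (k=40): L=206 R=175

Answer: 46,162 162,121 121,152 152,206 206,175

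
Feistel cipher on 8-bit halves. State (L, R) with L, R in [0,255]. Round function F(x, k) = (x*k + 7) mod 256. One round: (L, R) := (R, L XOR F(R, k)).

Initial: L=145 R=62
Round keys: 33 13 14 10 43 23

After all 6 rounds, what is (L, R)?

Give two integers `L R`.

Answer: 250 9

Derivation:
Round 1 (k=33): L=62 R=148
Round 2 (k=13): L=148 R=181
Round 3 (k=14): L=181 R=121
Round 4 (k=10): L=121 R=116
Round 5 (k=43): L=116 R=250
Round 6 (k=23): L=250 R=9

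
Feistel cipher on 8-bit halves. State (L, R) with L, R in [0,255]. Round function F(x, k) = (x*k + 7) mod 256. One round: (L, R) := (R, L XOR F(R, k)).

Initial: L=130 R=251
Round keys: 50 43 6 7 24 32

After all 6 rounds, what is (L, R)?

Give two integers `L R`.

Round 1 (k=50): L=251 R=143
Round 2 (k=43): L=143 R=247
Round 3 (k=6): L=247 R=94
Round 4 (k=7): L=94 R=110
Round 5 (k=24): L=110 R=9
Round 6 (k=32): L=9 R=73

Answer: 9 73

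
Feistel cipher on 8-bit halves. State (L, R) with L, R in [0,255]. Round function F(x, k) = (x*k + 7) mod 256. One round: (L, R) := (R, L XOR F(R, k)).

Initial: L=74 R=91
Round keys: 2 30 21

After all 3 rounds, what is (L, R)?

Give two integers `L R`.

Answer: 162 166

Derivation:
Round 1 (k=2): L=91 R=247
Round 2 (k=30): L=247 R=162
Round 3 (k=21): L=162 R=166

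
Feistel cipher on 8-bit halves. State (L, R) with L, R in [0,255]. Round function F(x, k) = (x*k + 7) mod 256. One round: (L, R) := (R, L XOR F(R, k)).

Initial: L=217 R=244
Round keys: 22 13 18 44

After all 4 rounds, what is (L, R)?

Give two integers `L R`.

Answer: 63 218

Derivation:
Round 1 (k=22): L=244 R=38
Round 2 (k=13): L=38 R=1
Round 3 (k=18): L=1 R=63
Round 4 (k=44): L=63 R=218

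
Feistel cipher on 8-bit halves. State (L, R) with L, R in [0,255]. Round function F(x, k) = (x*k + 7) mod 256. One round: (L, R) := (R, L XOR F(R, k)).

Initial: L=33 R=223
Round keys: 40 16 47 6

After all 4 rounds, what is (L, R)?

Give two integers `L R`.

Round 1 (k=40): L=223 R=254
Round 2 (k=16): L=254 R=56
Round 3 (k=47): L=56 R=177
Round 4 (k=6): L=177 R=21

Answer: 177 21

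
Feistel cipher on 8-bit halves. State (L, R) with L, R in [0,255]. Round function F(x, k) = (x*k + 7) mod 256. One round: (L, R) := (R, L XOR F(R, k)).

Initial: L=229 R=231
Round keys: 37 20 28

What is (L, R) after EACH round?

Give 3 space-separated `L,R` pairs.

Answer: 231,143 143,212 212,184

Derivation:
Round 1 (k=37): L=231 R=143
Round 2 (k=20): L=143 R=212
Round 3 (k=28): L=212 R=184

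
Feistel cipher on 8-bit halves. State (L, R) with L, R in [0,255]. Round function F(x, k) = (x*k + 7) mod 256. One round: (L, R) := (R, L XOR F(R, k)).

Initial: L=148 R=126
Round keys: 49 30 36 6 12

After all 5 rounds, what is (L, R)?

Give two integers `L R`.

Answer: 232 5

Derivation:
Round 1 (k=49): L=126 R=177
Round 2 (k=30): L=177 R=187
Round 3 (k=36): L=187 R=226
Round 4 (k=6): L=226 R=232
Round 5 (k=12): L=232 R=5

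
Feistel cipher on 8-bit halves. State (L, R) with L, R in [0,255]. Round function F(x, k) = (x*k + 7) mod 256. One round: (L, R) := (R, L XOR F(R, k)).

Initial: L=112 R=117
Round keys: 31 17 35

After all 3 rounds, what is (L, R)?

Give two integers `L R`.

Round 1 (k=31): L=117 R=66
Round 2 (k=17): L=66 R=28
Round 3 (k=35): L=28 R=153

Answer: 28 153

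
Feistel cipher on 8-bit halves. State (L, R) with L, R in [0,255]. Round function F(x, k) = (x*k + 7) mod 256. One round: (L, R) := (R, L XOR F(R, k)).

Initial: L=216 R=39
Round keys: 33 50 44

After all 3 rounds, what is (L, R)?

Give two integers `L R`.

Round 1 (k=33): L=39 R=214
Round 2 (k=50): L=214 R=244
Round 3 (k=44): L=244 R=33

Answer: 244 33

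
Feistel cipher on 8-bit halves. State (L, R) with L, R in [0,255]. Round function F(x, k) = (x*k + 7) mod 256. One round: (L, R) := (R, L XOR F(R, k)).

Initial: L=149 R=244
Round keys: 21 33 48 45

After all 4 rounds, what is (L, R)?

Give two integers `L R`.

Answer: 169 45

Derivation:
Round 1 (k=21): L=244 R=158
Round 2 (k=33): L=158 R=145
Round 3 (k=48): L=145 R=169
Round 4 (k=45): L=169 R=45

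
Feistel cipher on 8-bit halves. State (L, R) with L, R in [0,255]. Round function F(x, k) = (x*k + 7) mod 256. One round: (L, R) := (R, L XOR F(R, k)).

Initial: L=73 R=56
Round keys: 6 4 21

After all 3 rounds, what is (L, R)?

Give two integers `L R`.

Answer: 71 196

Derivation:
Round 1 (k=6): L=56 R=30
Round 2 (k=4): L=30 R=71
Round 3 (k=21): L=71 R=196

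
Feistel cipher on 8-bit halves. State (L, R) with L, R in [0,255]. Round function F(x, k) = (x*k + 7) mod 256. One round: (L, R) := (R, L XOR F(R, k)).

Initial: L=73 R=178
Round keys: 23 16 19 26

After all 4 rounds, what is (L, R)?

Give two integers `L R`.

Answer: 250 30

Derivation:
Round 1 (k=23): L=178 R=76
Round 2 (k=16): L=76 R=117
Round 3 (k=19): L=117 R=250
Round 4 (k=26): L=250 R=30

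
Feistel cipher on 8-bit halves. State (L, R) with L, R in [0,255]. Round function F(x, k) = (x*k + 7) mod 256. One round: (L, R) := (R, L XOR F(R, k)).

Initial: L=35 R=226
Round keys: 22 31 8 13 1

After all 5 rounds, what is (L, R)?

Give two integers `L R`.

Answer: 175 73

Derivation:
Round 1 (k=22): L=226 R=80
Round 2 (k=31): L=80 R=85
Round 3 (k=8): L=85 R=255
Round 4 (k=13): L=255 R=175
Round 5 (k=1): L=175 R=73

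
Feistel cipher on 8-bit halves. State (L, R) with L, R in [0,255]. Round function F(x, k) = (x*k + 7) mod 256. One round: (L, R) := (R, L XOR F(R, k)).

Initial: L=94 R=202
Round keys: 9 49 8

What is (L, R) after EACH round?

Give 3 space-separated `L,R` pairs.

Round 1 (k=9): L=202 R=127
Round 2 (k=49): L=127 R=156
Round 3 (k=8): L=156 R=152

Answer: 202,127 127,156 156,152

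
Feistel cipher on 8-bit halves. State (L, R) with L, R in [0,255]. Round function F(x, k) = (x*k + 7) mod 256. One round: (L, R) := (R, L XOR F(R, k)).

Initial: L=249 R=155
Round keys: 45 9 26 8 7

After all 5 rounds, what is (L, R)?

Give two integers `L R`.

Answer: 146 115

Derivation:
Round 1 (k=45): L=155 R=191
Round 2 (k=9): L=191 R=37
Round 3 (k=26): L=37 R=118
Round 4 (k=8): L=118 R=146
Round 5 (k=7): L=146 R=115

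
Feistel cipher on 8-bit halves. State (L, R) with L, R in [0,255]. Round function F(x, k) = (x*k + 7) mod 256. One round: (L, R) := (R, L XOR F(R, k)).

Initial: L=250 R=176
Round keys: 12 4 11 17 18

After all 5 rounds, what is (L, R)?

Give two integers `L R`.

Answer: 159 200

Derivation:
Round 1 (k=12): L=176 R=189
Round 2 (k=4): L=189 R=75
Round 3 (k=11): L=75 R=253
Round 4 (k=17): L=253 R=159
Round 5 (k=18): L=159 R=200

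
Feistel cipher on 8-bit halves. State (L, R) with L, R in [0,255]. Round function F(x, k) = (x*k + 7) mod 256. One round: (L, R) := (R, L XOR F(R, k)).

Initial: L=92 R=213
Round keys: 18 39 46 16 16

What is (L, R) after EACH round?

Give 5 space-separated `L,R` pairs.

Answer: 213,93 93,231 231,212 212,160 160,211

Derivation:
Round 1 (k=18): L=213 R=93
Round 2 (k=39): L=93 R=231
Round 3 (k=46): L=231 R=212
Round 4 (k=16): L=212 R=160
Round 5 (k=16): L=160 R=211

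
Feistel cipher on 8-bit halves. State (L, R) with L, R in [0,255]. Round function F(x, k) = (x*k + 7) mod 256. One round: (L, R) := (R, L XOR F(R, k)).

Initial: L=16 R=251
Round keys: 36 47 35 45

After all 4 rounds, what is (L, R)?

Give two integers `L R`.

Round 1 (k=36): L=251 R=67
Round 2 (k=47): L=67 R=175
Round 3 (k=35): L=175 R=183
Round 4 (k=45): L=183 R=157

Answer: 183 157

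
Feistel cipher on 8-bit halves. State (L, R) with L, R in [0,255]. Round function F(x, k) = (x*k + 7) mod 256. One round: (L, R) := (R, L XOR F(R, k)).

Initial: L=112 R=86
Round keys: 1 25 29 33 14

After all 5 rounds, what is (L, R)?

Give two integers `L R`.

Round 1 (k=1): L=86 R=45
Round 2 (k=25): L=45 R=58
Round 3 (k=29): L=58 R=180
Round 4 (k=33): L=180 R=1
Round 5 (k=14): L=1 R=161

Answer: 1 161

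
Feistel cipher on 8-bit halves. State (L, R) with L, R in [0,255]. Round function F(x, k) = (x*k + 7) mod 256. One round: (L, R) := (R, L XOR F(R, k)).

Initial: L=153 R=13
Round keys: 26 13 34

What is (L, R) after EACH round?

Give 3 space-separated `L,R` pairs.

Answer: 13,192 192,202 202,27

Derivation:
Round 1 (k=26): L=13 R=192
Round 2 (k=13): L=192 R=202
Round 3 (k=34): L=202 R=27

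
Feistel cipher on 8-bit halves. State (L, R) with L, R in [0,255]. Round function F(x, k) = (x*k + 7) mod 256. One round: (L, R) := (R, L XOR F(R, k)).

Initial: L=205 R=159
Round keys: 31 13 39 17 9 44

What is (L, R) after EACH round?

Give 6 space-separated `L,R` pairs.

Round 1 (k=31): L=159 R=133
Round 2 (k=13): L=133 R=87
Round 3 (k=39): L=87 R=205
Round 4 (k=17): L=205 R=243
Round 5 (k=9): L=243 R=95
Round 6 (k=44): L=95 R=168

Answer: 159,133 133,87 87,205 205,243 243,95 95,168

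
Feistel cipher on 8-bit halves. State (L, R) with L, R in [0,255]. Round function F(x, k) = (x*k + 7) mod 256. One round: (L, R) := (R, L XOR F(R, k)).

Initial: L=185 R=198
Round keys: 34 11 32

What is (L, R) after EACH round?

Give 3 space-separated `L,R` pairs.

Answer: 198,234 234,211 211,141

Derivation:
Round 1 (k=34): L=198 R=234
Round 2 (k=11): L=234 R=211
Round 3 (k=32): L=211 R=141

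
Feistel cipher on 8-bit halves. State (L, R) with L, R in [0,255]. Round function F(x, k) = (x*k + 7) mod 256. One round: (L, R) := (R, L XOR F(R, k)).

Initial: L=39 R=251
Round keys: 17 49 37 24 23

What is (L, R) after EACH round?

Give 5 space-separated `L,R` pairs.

Round 1 (k=17): L=251 R=149
Round 2 (k=49): L=149 R=119
Round 3 (k=37): L=119 R=175
Round 4 (k=24): L=175 R=24
Round 5 (k=23): L=24 R=128

Answer: 251,149 149,119 119,175 175,24 24,128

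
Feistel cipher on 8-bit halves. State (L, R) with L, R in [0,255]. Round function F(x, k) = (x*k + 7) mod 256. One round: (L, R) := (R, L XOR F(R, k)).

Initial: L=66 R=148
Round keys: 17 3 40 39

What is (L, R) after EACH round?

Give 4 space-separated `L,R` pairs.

Round 1 (k=17): L=148 R=153
Round 2 (k=3): L=153 R=70
Round 3 (k=40): L=70 R=110
Round 4 (k=39): L=110 R=143

Answer: 148,153 153,70 70,110 110,143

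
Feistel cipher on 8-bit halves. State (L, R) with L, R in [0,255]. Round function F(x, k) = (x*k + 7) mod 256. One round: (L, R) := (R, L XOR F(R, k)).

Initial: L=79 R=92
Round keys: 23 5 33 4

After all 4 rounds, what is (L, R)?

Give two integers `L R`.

Round 1 (k=23): L=92 R=4
Round 2 (k=5): L=4 R=71
Round 3 (k=33): L=71 R=42
Round 4 (k=4): L=42 R=232

Answer: 42 232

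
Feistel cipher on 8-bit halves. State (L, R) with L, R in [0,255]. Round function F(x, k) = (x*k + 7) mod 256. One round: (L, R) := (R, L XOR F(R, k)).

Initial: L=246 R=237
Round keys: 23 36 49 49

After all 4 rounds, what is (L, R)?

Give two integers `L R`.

Answer: 69 198

Derivation:
Round 1 (k=23): L=237 R=164
Round 2 (k=36): L=164 R=250
Round 3 (k=49): L=250 R=69
Round 4 (k=49): L=69 R=198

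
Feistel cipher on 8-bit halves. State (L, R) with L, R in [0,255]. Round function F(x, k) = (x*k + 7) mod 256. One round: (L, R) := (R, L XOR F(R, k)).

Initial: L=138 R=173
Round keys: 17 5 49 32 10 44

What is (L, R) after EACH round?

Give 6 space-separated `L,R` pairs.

Answer: 173,14 14,224 224,233 233,199 199,36 36,240

Derivation:
Round 1 (k=17): L=173 R=14
Round 2 (k=5): L=14 R=224
Round 3 (k=49): L=224 R=233
Round 4 (k=32): L=233 R=199
Round 5 (k=10): L=199 R=36
Round 6 (k=44): L=36 R=240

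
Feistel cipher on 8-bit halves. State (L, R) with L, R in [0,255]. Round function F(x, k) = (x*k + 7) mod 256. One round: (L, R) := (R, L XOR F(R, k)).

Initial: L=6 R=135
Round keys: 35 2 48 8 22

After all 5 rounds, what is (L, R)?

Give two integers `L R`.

Round 1 (k=35): L=135 R=122
Round 2 (k=2): L=122 R=124
Round 3 (k=48): L=124 R=61
Round 4 (k=8): L=61 R=147
Round 5 (k=22): L=147 R=148

Answer: 147 148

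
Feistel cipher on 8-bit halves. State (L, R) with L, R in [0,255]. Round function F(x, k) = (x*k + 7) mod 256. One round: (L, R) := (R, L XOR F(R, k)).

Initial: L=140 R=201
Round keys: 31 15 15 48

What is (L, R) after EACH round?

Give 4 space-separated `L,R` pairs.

Answer: 201,210 210,156 156,249 249,43

Derivation:
Round 1 (k=31): L=201 R=210
Round 2 (k=15): L=210 R=156
Round 3 (k=15): L=156 R=249
Round 4 (k=48): L=249 R=43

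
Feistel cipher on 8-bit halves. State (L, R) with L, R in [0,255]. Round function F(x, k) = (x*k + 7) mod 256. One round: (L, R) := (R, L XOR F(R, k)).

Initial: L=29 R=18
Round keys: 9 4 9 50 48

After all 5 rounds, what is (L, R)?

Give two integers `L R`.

Answer: 66 39

Derivation:
Round 1 (k=9): L=18 R=180
Round 2 (k=4): L=180 R=197
Round 3 (k=9): L=197 R=64
Round 4 (k=50): L=64 R=66
Round 5 (k=48): L=66 R=39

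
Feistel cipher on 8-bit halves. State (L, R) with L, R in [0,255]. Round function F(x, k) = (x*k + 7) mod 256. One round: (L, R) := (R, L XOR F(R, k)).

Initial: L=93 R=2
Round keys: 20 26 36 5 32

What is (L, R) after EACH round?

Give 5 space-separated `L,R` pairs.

Answer: 2,114 114,153 153,249 249,125 125,94

Derivation:
Round 1 (k=20): L=2 R=114
Round 2 (k=26): L=114 R=153
Round 3 (k=36): L=153 R=249
Round 4 (k=5): L=249 R=125
Round 5 (k=32): L=125 R=94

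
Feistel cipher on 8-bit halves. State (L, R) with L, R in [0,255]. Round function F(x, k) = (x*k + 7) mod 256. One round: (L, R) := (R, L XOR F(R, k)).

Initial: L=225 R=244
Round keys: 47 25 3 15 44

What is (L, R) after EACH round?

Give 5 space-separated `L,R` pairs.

Round 1 (k=47): L=244 R=50
Round 2 (k=25): L=50 R=29
Round 3 (k=3): L=29 R=108
Round 4 (k=15): L=108 R=70
Round 5 (k=44): L=70 R=99

Answer: 244,50 50,29 29,108 108,70 70,99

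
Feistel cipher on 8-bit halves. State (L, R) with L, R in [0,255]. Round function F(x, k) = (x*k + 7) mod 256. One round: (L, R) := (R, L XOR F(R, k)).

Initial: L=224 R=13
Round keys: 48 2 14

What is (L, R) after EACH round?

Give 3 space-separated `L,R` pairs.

Answer: 13,151 151,56 56,128

Derivation:
Round 1 (k=48): L=13 R=151
Round 2 (k=2): L=151 R=56
Round 3 (k=14): L=56 R=128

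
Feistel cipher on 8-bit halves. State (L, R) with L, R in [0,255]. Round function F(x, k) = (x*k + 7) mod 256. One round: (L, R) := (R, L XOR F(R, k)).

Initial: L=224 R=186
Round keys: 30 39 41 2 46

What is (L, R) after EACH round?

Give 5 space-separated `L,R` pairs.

Answer: 186,51 51,118 118,222 222,181 181,83

Derivation:
Round 1 (k=30): L=186 R=51
Round 2 (k=39): L=51 R=118
Round 3 (k=41): L=118 R=222
Round 4 (k=2): L=222 R=181
Round 5 (k=46): L=181 R=83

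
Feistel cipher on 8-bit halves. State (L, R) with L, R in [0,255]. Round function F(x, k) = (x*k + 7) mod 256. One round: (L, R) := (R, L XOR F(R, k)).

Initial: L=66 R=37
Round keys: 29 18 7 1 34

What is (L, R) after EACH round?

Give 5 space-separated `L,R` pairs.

Answer: 37,122 122,190 190,67 67,244 244,44

Derivation:
Round 1 (k=29): L=37 R=122
Round 2 (k=18): L=122 R=190
Round 3 (k=7): L=190 R=67
Round 4 (k=1): L=67 R=244
Round 5 (k=34): L=244 R=44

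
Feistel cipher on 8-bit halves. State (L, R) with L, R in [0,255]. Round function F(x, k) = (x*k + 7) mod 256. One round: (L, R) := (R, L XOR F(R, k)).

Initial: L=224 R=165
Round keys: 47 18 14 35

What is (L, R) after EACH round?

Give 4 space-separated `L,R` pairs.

Round 1 (k=47): L=165 R=178
Round 2 (k=18): L=178 R=46
Round 3 (k=14): L=46 R=57
Round 4 (k=35): L=57 R=252

Answer: 165,178 178,46 46,57 57,252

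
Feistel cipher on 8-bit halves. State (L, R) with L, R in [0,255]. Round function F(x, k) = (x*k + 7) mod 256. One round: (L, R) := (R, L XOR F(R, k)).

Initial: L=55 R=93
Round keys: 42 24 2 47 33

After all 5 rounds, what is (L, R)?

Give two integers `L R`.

Round 1 (k=42): L=93 R=126
Round 2 (k=24): L=126 R=138
Round 3 (k=2): L=138 R=101
Round 4 (k=47): L=101 R=24
Round 5 (k=33): L=24 R=122

Answer: 24 122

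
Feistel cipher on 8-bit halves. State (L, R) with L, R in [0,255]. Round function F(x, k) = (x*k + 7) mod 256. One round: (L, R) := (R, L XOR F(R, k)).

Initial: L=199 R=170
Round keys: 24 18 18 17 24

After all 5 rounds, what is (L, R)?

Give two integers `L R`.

Answer: 149 190

Derivation:
Round 1 (k=24): L=170 R=48
Round 2 (k=18): L=48 R=205
Round 3 (k=18): L=205 R=65
Round 4 (k=17): L=65 R=149
Round 5 (k=24): L=149 R=190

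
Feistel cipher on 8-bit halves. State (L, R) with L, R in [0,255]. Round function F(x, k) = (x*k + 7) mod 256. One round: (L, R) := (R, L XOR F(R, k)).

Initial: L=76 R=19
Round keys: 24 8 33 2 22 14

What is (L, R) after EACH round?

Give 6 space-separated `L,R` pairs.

Round 1 (k=24): L=19 R=131
Round 2 (k=8): L=131 R=12
Round 3 (k=33): L=12 R=16
Round 4 (k=2): L=16 R=43
Round 5 (k=22): L=43 R=169
Round 6 (k=14): L=169 R=110

Answer: 19,131 131,12 12,16 16,43 43,169 169,110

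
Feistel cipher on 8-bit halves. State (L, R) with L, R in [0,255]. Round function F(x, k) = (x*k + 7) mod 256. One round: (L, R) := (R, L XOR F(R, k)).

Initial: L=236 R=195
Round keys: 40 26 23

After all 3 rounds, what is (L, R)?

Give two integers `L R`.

Answer: 54 114

Derivation:
Round 1 (k=40): L=195 R=147
Round 2 (k=26): L=147 R=54
Round 3 (k=23): L=54 R=114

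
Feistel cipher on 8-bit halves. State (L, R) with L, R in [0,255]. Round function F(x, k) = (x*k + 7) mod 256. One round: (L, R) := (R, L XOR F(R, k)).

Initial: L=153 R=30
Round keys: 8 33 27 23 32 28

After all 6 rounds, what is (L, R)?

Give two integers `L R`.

Round 1 (k=8): L=30 R=110
Round 2 (k=33): L=110 R=43
Round 3 (k=27): L=43 R=254
Round 4 (k=23): L=254 R=242
Round 5 (k=32): L=242 R=185
Round 6 (k=28): L=185 R=177

Answer: 185 177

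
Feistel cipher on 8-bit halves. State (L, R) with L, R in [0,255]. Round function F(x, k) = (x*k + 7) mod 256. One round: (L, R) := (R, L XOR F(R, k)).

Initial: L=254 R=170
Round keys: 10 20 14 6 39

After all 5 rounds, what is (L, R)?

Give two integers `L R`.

Round 1 (k=10): L=170 R=85
Round 2 (k=20): L=85 R=1
Round 3 (k=14): L=1 R=64
Round 4 (k=6): L=64 R=134
Round 5 (k=39): L=134 R=49

Answer: 134 49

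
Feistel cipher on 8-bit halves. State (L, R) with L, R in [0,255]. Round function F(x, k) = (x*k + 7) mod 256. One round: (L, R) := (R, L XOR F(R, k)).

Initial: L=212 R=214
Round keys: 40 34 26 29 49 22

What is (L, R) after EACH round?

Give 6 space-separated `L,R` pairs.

Round 1 (k=40): L=214 R=163
Round 2 (k=34): L=163 R=123
Round 3 (k=26): L=123 R=38
Round 4 (k=29): L=38 R=46
Round 5 (k=49): L=46 R=243
Round 6 (k=22): L=243 R=199

Answer: 214,163 163,123 123,38 38,46 46,243 243,199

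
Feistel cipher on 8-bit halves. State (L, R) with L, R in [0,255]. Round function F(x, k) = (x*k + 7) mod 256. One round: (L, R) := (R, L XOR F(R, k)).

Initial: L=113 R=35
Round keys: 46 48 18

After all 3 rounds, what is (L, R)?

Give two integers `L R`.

Answer: 36 175

Derivation:
Round 1 (k=46): L=35 R=32
Round 2 (k=48): L=32 R=36
Round 3 (k=18): L=36 R=175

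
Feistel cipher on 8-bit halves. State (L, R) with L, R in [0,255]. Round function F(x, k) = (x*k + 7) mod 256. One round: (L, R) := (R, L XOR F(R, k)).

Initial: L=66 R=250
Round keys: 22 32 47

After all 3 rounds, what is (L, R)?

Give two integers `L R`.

Round 1 (k=22): L=250 R=193
Round 2 (k=32): L=193 R=221
Round 3 (k=47): L=221 R=91

Answer: 221 91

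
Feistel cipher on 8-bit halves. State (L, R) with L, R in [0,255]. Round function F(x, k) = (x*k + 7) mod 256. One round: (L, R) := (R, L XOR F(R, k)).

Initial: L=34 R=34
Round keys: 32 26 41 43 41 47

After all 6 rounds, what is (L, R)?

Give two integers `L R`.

Answer: 9 137

Derivation:
Round 1 (k=32): L=34 R=101
Round 2 (k=26): L=101 R=107
Round 3 (k=41): L=107 R=79
Round 4 (k=43): L=79 R=39
Round 5 (k=41): L=39 R=9
Round 6 (k=47): L=9 R=137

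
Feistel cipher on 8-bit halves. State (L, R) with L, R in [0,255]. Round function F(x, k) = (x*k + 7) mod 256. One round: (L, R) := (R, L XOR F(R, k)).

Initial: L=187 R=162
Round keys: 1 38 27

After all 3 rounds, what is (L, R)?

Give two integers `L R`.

Answer: 17 192

Derivation:
Round 1 (k=1): L=162 R=18
Round 2 (k=38): L=18 R=17
Round 3 (k=27): L=17 R=192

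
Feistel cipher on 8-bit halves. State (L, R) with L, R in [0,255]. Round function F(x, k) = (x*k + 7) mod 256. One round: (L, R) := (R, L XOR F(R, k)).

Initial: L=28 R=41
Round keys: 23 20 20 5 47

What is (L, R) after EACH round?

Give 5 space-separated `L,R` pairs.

Round 1 (k=23): L=41 R=170
Round 2 (k=20): L=170 R=102
Round 3 (k=20): L=102 R=85
Round 4 (k=5): L=85 R=214
Round 5 (k=47): L=214 R=4

Answer: 41,170 170,102 102,85 85,214 214,4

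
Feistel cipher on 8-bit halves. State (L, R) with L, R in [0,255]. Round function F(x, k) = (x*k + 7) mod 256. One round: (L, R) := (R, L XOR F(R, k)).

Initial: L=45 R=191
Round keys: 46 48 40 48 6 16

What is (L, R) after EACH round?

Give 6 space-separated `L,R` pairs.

Answer: 191,116 116,120 120,179 179,239 239,18 18,200

Derivation:
Round 1 (k=46): L=191 R=116
Round 2 (k=48): L=116 R=120
Round 3 (k=40): L=120 R=179
Round 4 (k=48): L=179 R=239
Round 5 (k=6): L=239 R=18
Round 6 (k=16): L=18 R=200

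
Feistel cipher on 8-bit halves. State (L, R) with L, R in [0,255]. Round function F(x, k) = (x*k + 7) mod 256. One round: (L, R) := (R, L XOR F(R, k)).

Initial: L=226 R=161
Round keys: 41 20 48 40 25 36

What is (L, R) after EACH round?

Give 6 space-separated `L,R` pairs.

Round 1 (k=41): L=161 R=50
Round 2 (k=20): L=50 R=78
Round 3 (k=48): L=78 R=149
Round 4 (k=40): L=149 R=1
Round 5 (k=25): L=1 R=181
Round 6 (k=36): L=181 R=122

Answer: 161,50 50,78 78,149 149,1 1,181 181,122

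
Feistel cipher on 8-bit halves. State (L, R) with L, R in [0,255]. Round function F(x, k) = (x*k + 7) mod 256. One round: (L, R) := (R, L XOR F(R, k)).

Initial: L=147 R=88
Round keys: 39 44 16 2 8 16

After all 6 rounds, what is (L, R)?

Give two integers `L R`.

Answer: 156 213

Derivation:
Round 1 (k=39): L=88 R=252
Round 2 (k=44): L=252 R=15
Round 3 (k=16): L=15 R=11
Round 4 (k=2): L=11 R=18
Round 5 (k=8): L=18 R=156
Round 6 (k=16): L=156 R=213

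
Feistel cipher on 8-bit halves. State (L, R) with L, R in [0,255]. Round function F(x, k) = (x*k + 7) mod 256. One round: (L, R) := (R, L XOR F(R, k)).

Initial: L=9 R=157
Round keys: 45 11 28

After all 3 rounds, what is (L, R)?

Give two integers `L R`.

Answer: 215 34

Derivation:
Round 1 (k=45): L=157 R=169
Round 2 (k=11): L=169 R=215
Round 3 (k=28): L=215 R=34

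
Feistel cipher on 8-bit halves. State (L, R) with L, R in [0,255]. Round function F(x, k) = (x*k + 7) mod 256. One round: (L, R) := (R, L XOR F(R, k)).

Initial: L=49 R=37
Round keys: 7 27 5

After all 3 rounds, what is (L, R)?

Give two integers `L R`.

Round 1 (k=7): L=37 R=59
Round 2 (k=27): L=59 R=101
Round 3 (k=5): L=101 R=59

Answer: 101 59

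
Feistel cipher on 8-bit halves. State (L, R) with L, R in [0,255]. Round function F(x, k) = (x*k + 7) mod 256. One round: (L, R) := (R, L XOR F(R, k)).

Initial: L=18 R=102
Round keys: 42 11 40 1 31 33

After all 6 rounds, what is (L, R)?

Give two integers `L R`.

Answer: 120 102

Derivation:
Round 1 (k=42): L=102 R=209
Round 2 (k=11): L=209 R=100
Round 3 (k=40): L=100 R=118
Round 4 (k=1): L=118 R=25
Round 5 (k=31): L=25 R=120
Round 6 (k=33): L=120 R=102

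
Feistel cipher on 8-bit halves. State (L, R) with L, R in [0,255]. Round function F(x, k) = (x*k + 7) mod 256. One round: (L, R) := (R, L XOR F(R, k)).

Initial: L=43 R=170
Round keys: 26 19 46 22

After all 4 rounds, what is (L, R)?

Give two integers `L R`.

Round 1 (k=26): L=170 R=96
Round 2 (k=19): L=96 R=141
Round 3 (k=46): L=141 R=61
Round 4 (k=22): L=61 R=200

Answer: 61 200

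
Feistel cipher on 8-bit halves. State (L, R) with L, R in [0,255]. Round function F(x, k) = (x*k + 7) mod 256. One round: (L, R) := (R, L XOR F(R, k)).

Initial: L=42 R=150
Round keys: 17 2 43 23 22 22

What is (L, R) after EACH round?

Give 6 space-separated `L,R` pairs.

Round 1 (k=17): L=150 R=215
Round 2 (k=2): L=215 R=35
Round 3 (k=43): L=35 R=63
Round 4 (k=23): L=63 R=147
Round 5 (k=22): L=147 R=150
Round 6 (k=22): L=150 R=120

Answer: 150,215 215,35 35,63 63,147 147,150 150,120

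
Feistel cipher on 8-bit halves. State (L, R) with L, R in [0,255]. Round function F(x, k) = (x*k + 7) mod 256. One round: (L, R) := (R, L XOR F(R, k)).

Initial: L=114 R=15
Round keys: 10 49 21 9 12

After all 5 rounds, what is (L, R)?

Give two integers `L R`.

Answer: 3 64

Derivation:
Round 1 (k=10): L=15 R=239
Round 2 (k=49): L=239 R=201
Round 3 (k=21): L=201 R=107
Round 4 (k=9): L=107 R=3
Round 5 (k=12): L=3 R=64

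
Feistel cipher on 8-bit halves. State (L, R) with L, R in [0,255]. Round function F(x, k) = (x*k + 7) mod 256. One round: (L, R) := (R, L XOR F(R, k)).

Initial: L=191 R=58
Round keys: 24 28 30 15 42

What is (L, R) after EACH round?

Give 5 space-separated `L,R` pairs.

Round 1 (k=24): L=58 R=200
Round 2 (k=28): L=200 R=221
Round 3 (k=30): L=221 R=37
Round 4 (k=15): L=37 R=239
Round 5 (k=42): L=239 R=24

Answer: 58,200 200,221 221,37 37,239 239,24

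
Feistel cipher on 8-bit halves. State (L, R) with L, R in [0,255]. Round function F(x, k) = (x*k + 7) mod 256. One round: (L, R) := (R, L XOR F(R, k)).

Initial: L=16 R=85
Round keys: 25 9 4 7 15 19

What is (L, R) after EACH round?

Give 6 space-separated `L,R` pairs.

Answer: 85,68 68,62 62,187 187,26 26,54 54,19

Derivation:
Round 1 (k=25): L=85 R=68
Round 2 (k=9): L=68 R=62
Round 3 (k=4): L=62 R=187
Round 4 (k=7): L=187 R=26
Round 5 (k=15): L=26 R=54
Round 6 (k=19): L=54 R=19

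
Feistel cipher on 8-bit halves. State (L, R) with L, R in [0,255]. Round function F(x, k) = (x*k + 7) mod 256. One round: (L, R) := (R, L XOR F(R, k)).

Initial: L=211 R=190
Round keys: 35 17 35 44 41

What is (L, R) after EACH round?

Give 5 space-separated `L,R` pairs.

Round 1 (k=35): L=190 R=210
Round 2 (k=17): L=210 R=71
Round 3 (k=35): L=71 R=110
Round 4 (k=44): L=110 R=168
Round 5 (k=41): L=168 R=129

Answer: 190,210 210,71 71,110 110,168 168,129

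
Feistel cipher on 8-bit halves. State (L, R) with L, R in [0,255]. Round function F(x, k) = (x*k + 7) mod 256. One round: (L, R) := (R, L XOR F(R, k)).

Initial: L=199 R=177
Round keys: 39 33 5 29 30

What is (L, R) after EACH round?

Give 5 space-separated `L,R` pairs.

Answer: 177,57 57,209 209,37 37,233 233,112

Derivation:
Round 1 (k=39): L=177 R=57
Round 2 (k=33): L=57 R=209
Round 3 (k=5): L=209 R=37
Round 4 (k=29): L=37 R=233
Round 5 (k=30): L=233 R=112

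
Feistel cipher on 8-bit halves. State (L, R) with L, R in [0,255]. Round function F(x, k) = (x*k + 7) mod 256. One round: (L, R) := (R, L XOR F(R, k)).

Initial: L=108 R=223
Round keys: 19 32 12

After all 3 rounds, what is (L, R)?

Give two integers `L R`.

Answer: 216 223

Derivation:
Round 1 (k=19): L=223 R=248
Round 2 (k=32): L=248 R=216
Round 3 (k=12): L=216 R=223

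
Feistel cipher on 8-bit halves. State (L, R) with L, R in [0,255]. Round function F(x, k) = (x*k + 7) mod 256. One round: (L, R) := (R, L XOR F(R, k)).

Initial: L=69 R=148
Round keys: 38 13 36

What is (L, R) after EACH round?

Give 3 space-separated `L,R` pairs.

Round 1 (k=38): L=148 R=186
Round 2 (k=13): L=186 R=237
Round 3 (k=36): L=237 R=225

Answer: 148,186 186,237 237,225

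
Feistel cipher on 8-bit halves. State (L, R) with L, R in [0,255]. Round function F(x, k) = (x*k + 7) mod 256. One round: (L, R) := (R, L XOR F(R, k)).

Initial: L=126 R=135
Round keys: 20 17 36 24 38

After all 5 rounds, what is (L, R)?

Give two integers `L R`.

Answer: 148 97

Derivation:
Round 1 (k=20): L=135 R=237
Round 2 (k=17): L=237 R=67
Round 3 (k=36): L=67 R=158
Round 4 (k=24): L=158 R=148
Round 5 (k=38): L=148 R=97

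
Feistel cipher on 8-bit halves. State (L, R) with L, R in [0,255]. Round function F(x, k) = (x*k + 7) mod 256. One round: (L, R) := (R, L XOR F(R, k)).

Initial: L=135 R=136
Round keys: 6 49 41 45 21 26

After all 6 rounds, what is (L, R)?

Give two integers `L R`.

Round 1 (k=6): L=136 R=176
Round 2 (k=49): L=176 R=63
Round 3 (k=41): L=63 R=174
Round 4 (k=45): L=174 R=162
Round 5 (k=21): L=162 R=255
Round 6 (k=26): L=255 R=79

Answer: 255 79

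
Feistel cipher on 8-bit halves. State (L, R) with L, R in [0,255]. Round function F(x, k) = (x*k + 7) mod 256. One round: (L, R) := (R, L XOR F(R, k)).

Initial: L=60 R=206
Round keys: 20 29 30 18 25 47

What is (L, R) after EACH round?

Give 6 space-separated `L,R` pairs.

Answer: 206,35 35,48 48,132 132,127 127,234 234,130

Derivation:
Round 1 (k=20): L=206 R=35
Round 2 (k=29): L=35 R=48
Round 3 (k=30): L=48 R=132
Round 4 (k=18): L=132 R=127
Round 5 (k=25): L=127 R=234
Round 6 (k=47): L=234 R=130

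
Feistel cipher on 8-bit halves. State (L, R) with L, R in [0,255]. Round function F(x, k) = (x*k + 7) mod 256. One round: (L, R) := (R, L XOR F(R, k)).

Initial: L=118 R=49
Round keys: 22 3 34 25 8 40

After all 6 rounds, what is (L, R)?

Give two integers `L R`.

Round 1 (k=22): L=49 R=75
Round 2 (k=3): L=75 R=217
Round 3 (k=34): L=217 R=146
Round 4 (k=25): L=146 R=144
Round 5 (k=8): L=144 R=21
Round 6 (k=40): L=21 R=223

Answer: 21 223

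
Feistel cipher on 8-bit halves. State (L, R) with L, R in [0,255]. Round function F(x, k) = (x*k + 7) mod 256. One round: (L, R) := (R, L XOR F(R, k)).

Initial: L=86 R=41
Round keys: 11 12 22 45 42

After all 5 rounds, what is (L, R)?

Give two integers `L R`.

Round 1 (k=11): L=41 R=156
Round 2 (k=12): L=156 R=126
Round 3 (k=22): L=126 R=71
Round 4 (k=45): L=71 R=252
Round 5 (k=42): L=252 R=24

Answer: 252 24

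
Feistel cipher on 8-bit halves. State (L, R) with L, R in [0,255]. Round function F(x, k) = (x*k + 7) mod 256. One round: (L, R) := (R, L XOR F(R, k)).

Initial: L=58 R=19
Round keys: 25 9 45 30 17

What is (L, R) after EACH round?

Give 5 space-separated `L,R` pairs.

Answer: 19,216 216,140 140,123 123,253 253,175

Derivation:
Round 1 (k=25): L=19 R=216
Round 2 (k=9): L=216 R=140
Round 3 (k=45): L=140 R=123
Round 4 (k=30): L=123 R=253
Round 5 (k=17): L=253 R=175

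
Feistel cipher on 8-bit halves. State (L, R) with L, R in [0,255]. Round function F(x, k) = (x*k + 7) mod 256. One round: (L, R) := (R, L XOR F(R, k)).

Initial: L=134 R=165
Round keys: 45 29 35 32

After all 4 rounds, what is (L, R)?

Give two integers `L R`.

Round 1 (k=45): L=165 R=142
Round 2 (k=29): L=142 R=184
Round 3 (k=35): L=184 R=161
Round 4 (k=32): L=161 R=159

Answer: 161 159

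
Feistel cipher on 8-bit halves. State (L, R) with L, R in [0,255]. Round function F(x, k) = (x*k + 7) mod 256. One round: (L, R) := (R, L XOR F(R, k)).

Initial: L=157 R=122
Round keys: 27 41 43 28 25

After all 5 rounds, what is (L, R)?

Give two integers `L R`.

Answer: 106 135

Derivation:
Round 1 (k=27): L=122 R=120
Round 2 (k=41): L=120 R=69
Round 3 (k=43): L=69 R=230
Round 4 (k=28): L=230 R=106
Round 5 (k=25): L=106 R=135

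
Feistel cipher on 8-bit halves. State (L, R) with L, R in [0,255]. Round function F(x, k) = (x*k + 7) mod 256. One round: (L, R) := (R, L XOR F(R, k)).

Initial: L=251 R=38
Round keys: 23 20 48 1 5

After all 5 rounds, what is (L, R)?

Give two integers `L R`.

Round 1 (k=23): L=38 R=138
Round 2 (k=20): L=138 R=233
Round 3 (k=48): L=233 R=61
Round 4 (k=1): L=61 R=173
Round 5 (k=5): L=173 R=85

Answer: 173 85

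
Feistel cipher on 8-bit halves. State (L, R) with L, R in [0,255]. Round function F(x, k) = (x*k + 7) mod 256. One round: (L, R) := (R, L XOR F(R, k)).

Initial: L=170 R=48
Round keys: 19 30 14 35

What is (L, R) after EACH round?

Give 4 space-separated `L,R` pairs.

Round 1 (k=19): L=48 R=61
Round 2 (k=30): L=61 R=29
Round 3 (k=14): L=29 R=160
Round 4 (k=35): L=160 R=250

Answer: 48,61 61,29 29,160 160,250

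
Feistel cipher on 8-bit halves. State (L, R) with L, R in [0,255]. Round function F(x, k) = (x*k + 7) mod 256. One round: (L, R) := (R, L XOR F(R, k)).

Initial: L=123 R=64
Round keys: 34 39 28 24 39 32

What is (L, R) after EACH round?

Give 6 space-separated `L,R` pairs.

Answer: 64,252 252,43 43,71 71,132 132,100 100,3

Derivation:
Round 1 (k=34): L=64 R=252
Round 2 (k=39): L=252 R=43
Round 3 (k=28): L=43 R=71
Round 4 (k=24): L=71 R=132
Round 5 (k=39): L=132 R=100
Round 6 (k=32): L=100 R=3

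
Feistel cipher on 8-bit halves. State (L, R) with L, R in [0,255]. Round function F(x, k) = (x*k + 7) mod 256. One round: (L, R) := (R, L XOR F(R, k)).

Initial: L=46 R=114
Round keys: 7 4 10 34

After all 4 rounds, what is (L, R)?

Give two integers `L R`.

Round 1 (k=7): L=114 R=11
Round 2 (k=4): L=11 R=65
Round 3 (k=10): L=65 R=154
Round 4 (k=34): L=154 R=58

Answer: 154 58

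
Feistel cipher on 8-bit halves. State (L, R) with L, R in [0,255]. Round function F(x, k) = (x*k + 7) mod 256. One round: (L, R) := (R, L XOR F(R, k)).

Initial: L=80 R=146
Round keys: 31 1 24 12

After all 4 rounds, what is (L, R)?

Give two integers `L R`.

Round 1 (k=31): L=146 R=229
Round 2 (k=1): L=229 R=126
Round 3 (k=24): L=126 R=50
Round 4 (k=12): L=50 R=33

Answer: 50 33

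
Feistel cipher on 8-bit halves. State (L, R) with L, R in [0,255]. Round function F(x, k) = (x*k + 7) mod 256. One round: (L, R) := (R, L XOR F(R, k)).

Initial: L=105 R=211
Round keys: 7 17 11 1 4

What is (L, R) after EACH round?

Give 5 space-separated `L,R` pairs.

Answer: 211,165 165,47 47,169 169,159 159,42

Derivation:
Round 1 (k=7): L=211 R=165
Round 2 (k=17): L=165 R=47
Round 3 (k=11): L=47 R=169
Round 4 (k=1): L=169 R=159
Round 5 (k=4): L=159 R=42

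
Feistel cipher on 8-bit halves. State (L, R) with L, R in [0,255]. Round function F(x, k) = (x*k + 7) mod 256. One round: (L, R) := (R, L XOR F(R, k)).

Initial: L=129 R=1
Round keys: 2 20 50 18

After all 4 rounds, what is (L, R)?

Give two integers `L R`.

Round 1 (k=2): L=1 R=136
Round 2 (k=20): L=136 R=166
Round 3 (k=50): L=166 R=251
Round 4 (k=18): L=251 R=11

Answer: 251 11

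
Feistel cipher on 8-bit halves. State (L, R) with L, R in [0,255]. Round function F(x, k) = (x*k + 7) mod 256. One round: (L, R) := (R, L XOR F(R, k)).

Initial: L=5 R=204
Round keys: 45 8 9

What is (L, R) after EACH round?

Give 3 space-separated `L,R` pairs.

Round 1 (k=45): L=204 R=230
Round 2 (k=8): L=230 R=251
Round 3 (k=9): L=251 R=60

Answer: 204,230 230,251 251,60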